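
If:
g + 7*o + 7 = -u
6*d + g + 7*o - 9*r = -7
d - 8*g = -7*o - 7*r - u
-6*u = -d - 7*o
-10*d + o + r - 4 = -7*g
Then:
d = -469/248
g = -18669/9920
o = -2917/4960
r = -11403/9920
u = -9933/9920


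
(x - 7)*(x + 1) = x^2 - 6*x - 7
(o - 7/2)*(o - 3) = o^2 - 13*o/2 + 21/2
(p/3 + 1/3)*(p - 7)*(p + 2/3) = p^3/3 - 16*p^2/9 - 11*p/3 - 14/9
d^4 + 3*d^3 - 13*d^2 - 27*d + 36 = (d - 3)*(d - 1)*(d + 3)*(d + 4)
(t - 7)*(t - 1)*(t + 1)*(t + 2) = t^4 - 5*t^3 - 15*t^2 + 5*t + 14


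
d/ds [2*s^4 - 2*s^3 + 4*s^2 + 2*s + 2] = 8*s^3 - 6*s^2 + 8*s + 2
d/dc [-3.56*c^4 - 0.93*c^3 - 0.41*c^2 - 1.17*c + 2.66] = -14.24*c^3 - 2.79*c^2 - 0.82*c - 1.17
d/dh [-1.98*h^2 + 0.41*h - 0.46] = 0.41 - 3.96*h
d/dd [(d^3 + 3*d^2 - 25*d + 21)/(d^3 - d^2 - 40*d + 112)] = 2*(5 - 2*d)/(d^3 - 12*d^2 + 48*d - 64)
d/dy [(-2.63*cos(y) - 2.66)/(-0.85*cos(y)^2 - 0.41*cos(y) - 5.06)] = (2.2355*cos(y)^2 + 4.522*cos(y) - 12.2172)*sin(y)/(0.7225*cos(y)^4 + 0.697*cos(y)^3 + 8.7701*cos(y)^2 + 4.1492*cos(y) + 25.6036)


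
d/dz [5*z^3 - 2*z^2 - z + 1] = 15*z^2 - 4*z - 1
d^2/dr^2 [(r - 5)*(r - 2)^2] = 6*r - 18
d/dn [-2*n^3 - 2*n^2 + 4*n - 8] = -6*n^2 - 4*n + 4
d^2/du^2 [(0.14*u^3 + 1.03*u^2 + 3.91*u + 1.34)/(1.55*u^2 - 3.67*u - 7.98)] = (-8.88178419700125e-16*u^5 - 1.77635683940025e-15*u^4 + 37.740472*u^3 + 120.357264*u^2 + 297.932736*u - 28.594016)/(3.723875*u^6 - 26.451525*u^5 + 5.114535*u^4 + 222.934517*u^3 - 26.331606*u^2 - 701.121204*u - 508.169592)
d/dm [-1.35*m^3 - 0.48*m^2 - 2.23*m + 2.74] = -4.05*m^2 - 0.96*m - 2.23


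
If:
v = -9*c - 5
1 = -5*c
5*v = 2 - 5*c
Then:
No Solution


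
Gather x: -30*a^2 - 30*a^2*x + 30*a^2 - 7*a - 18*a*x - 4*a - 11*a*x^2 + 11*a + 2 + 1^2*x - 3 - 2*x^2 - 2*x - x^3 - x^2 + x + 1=-x^3 + x^2*(-11*a - 3) + x*(-30*a^2 - 18*a)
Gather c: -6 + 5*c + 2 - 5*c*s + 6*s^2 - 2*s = c*(5 - 5*s) + 6*s^2 - 2*s - 4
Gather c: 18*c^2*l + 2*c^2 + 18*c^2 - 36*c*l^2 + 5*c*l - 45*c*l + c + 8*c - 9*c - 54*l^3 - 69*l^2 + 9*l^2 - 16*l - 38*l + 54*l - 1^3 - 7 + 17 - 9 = c^2*(18*l + 20) + c*(-36*l^2 - 40*l) - 54*l^3 - 60*l^2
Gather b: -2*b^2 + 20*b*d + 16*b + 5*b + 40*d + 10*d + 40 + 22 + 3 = -2*b^2 + b*(20*d + 21) + 50*d + 65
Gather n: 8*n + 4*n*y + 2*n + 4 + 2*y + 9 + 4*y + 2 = n*(4*y + 10) + 6*y + 15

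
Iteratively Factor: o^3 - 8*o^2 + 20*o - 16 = (o - 4)*(o^2 - 4*o + 4) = (o - 4)*(o - 2)*(o - 2)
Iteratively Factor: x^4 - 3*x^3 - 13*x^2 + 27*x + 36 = (x - 4)*(x^3 + x^2 - 9*x - 9) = (x - 4)*(x - 3)*(x^2 + 4*x + 3) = (x - 4)*(x - 3)*(x + 1)*(x + 3)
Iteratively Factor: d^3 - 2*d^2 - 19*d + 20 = (d - 1)*(d^2 - d - 20) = (d - 1)*(d + 4)*(d - 5)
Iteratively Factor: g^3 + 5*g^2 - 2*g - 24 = (g - 2)*(g^2 + 7*g + 12) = (g - 2)*(g + 4)*(g + 3)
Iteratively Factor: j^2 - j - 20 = (j + 4)*(j - 5)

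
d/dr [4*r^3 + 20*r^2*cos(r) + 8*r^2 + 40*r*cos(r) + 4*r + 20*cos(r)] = -20*r^2*sin(r) + 12*r^2 - 40*r*sin(r) + 40*r*cos(r) + 16*r - 20*sin(r) + 40*cos(r) + 4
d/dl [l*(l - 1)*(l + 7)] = 3*l^2 + 12*l - 7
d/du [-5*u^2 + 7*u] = 7 - 10*u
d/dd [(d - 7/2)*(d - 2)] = 2*d - 11/2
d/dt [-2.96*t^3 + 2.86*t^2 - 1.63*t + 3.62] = -8.88*t^2 + 5.72*t - 1.63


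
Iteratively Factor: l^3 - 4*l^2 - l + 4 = (l + 1)*(l^2 - 5*l + 4) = (l - 4)*(l + 1)*(l - 1)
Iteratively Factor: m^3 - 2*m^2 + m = (m - 1)*(m^2 - m) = m*(m - 1)*(m - 1)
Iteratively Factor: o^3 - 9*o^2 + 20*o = (o - 4)*(o^2 - 5*o) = (o - 5)*(o - 4)*(o)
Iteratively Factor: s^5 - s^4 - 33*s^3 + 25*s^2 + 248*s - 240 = (s - 3)*(s^4 + 2*s^3 - 27*s^2 - 56*s + 80) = (s - 3)*(s + 4)*(s^3 - 2*s^2 - 19*s + 20) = (s - 5)*(s - 3)*(s + 4)*(s^2 + 3*s - 4) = (s - 5)*(s - 3)*(s + 4)^2*(s - 1)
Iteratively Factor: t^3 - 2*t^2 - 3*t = (t)*(t^2 - 2*t - 3) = t*(t + 1)*(t - 3)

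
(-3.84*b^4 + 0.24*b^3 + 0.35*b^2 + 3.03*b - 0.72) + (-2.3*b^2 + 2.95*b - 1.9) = -3.84*b^4 + 0.24*b^3 - 1.95*b^2 + 5.98*b - 2.62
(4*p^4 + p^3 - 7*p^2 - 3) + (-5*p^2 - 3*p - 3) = 4*p^4 + p^3 - 12*p^2 - 3*p - 6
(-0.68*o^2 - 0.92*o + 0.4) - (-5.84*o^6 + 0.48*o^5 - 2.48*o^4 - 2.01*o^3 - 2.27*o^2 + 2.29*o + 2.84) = 5.84*o^6 - 0.48*o^5 + 2.48*o^4 + 2.01*o^3 + 1.59*o^2 - 3.21*o - 2.44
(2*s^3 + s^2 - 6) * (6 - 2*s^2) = -4*s^5 - 2*s^4 + 12*s^3 + 18*s^2 - 36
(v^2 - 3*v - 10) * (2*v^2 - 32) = 2*v^4 - 6*v^3 - 52*v^2 + 96*v + 320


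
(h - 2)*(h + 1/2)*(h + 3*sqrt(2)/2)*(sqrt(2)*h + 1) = sqrt(2)*h^4 - 3*sqrt(2)*h^3/2 + 4*h^3 - 6*h^2 + sqrt(2)*h^2/2 - 4*h - 9*sqrt(2)*h/4 - 3*sqrt(2)/2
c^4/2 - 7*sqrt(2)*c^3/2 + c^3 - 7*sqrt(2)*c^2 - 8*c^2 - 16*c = c*(c/2 + sqrt(2)/2)*(c + 2)*(c - 8*sqrt(2))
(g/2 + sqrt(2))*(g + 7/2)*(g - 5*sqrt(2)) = g^3/2 - 3*sqrt(2)*g^2/2 + 7*g^2/4 - 10*g - 21*sqrt(2)*g/4 - 35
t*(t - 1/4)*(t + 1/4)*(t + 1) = t^4 + t^3 - t^2/16 - t/16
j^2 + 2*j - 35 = (j - 5)*(j + 7)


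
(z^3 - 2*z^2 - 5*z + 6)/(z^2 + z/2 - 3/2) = 2*(z^2 - z - 6)/(2*z + 3)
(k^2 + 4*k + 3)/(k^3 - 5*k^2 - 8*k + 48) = (k + 1)/(k^2 - 8*k + 16)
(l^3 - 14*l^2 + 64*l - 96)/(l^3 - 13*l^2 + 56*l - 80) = (l - 6)/(l - 5)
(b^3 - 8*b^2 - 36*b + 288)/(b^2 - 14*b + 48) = b + 6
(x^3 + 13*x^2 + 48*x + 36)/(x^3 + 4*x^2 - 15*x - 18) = (x + 6)/(x - 3)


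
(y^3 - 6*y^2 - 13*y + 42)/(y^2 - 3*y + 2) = (y^2 - 4*y - 21)/(y - 1)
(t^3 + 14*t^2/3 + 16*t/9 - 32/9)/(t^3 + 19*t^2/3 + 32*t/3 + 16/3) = (t - 2/3)/(t + 1)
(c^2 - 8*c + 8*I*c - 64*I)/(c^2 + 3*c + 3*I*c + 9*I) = (c^2 + 8*c*(-1 + I) - 64*I)/(c^2 + 3*c*(1 + I) + 9*I)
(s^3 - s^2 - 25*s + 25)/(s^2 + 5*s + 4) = (s^3 - s^2 - 25*s + 25)/(s^2 + 5*s + 4)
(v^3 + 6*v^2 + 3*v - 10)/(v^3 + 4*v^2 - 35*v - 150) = (v^2 + v - 2)/(v^2 - v - 30)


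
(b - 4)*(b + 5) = b^2 + b - 20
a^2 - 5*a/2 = a*(a - 5/2)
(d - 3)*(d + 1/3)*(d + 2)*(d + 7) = d^4 + 19*d^3/3 - 11*d^2 - 139*d/3 - 14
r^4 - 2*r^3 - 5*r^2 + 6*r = r*(r - 3)*(r - 1)*(r + 2)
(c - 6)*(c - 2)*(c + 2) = c^3 - 6*c^2 - 4*c + 24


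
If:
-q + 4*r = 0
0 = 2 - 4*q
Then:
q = 1/2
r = 1/8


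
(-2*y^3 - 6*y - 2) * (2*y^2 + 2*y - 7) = -4*y^5 - 4*y^4 + 2*y^3 - 16*y^2 + 38*y + 14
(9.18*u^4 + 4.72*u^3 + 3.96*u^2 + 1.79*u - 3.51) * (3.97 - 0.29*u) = -2.6622*u^5 + 35.0758*u^4 + 17.59*u^3 + 15.2021*u^2 + 8.1242*u - 13.9347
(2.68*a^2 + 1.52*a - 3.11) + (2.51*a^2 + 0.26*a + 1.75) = 5.19*a^2 + 1.78*a - 1.36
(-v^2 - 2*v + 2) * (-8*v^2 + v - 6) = 8*v^4 + 15*v^3 - 12*v^2 + 14*v - 12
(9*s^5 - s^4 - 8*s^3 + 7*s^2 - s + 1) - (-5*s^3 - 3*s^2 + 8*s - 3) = 9*s^5 - s^4 - 3*s^3 + 10*s^2 - 9*s + 4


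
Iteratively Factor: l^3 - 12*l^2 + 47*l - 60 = (l - 4)*(l^2 - 8*l + 15) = (l - 5)*(l - 4)*(l - 3)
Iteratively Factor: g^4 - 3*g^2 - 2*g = (g - 2)*(g^3 + 2*g^2 + g) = g*(g - 2)*(g^2 + 2*g + 1) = g*(g - 2)*(g + 1)*(g + 1)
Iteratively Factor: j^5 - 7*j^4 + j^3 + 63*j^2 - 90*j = (j + 3)*(j^4 - 10*j^3 + 31*j^2 - 30*j) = (j - 3)*(j + 3)*(j^3 - 7*j^2 + 10*j) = (j - 5)*(j - 3)*(j + 3)*(j^2 - 2*j) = (j - 5)*(j - 3)*(j - 2)*(j + 3)*(j)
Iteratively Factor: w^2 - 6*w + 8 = (w - 4)*(w - 2)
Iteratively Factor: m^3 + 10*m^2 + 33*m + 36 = (m + 4)*(m^2 + 6*m + 9) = (m + 3)*(m + 4)*(m + 3)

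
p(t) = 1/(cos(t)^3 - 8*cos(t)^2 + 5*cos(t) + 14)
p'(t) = (3*sin(t)*cos(t)^2 - 16*sin(t)*cos(t) + 5*sin(t))/(cos(t)^3 - 8*cos(t)^2 + 5*cos(t) + 14)^2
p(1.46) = 0.07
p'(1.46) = 0.02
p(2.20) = 0.12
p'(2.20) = 0.19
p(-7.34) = 0.07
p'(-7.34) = 0.01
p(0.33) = 0.08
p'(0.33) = -0.02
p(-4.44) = 0.08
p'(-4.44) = 0.06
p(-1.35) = 0.07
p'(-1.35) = -0.01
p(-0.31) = 0.08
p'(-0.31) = 0.01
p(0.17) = 0.08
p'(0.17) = -0.01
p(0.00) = 0.08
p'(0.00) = 0.00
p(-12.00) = 0.08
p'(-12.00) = -0.02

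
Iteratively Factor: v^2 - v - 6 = (v + 2)*(v - 3)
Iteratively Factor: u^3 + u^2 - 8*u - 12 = (u + 2)*(u^2 - u - 6) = (u + 2)^2*(u - 3)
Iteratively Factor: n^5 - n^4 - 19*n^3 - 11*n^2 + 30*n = (n - 1)*(n^4 - 19*n^2 - 30*n) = (n - 5)*(n - 1)*(n^3 + 5*n^2 + 6*n) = n*(n - 5)*(n - 1)*(n^2 + 5*n + 6) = n*(n - 5)*(n - 1)*(n + 2)*(n + 3)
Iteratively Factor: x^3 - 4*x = (x)*(x^2 - 4) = x*(x + 2)*(x - 2)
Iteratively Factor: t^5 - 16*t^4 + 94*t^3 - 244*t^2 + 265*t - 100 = (t - 5)*(t^4 - 11*t^3 + 39*t^2 - 49*t + 20) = (t - 5)*(t - 1)*(t^3 - 10*t^2 + 29*t - 20) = (t - 5)*(t - 1)^2*(t^2 - 9*t + 20) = (t - 5)^2*(t - 1)^2*(t - 4)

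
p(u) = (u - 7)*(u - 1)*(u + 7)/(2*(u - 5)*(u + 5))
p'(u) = (u - 7)*(u - 1)/(2*(u - 5)*(u + 5)) - (u - 7)*(u - 1)*(u + 7)/(2*(u - 5)*(u + 5)^2) + (u - 7)*(u + 7)/(2*(u - 5)*(u + 5)) - (u - 7)*(u - 1)*(u + 7)/(2*(u - 5)^2*(u + 5)) + (u - 1)*(u + 7)/(2*(u - 5)*(u + 5))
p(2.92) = 2.36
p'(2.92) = 1.72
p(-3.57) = -6.76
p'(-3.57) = 4.09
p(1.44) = 0.45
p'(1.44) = 1.05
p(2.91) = 2.34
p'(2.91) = 1.71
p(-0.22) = -1.20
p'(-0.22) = 0.99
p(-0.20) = -1.18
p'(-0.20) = 0.99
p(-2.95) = -4.88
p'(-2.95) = 2.29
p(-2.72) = -4.40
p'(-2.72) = 1.97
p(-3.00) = -5.00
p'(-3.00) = 2.38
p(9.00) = 2.29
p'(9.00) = 0.84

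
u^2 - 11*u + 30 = (u - 6)*(u - 5)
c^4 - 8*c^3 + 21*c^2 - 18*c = c*(c - 3)^2*(c - 2)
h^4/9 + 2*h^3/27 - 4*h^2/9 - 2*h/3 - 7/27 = (h/3 + 1/3)^2*(h - 7/3)*(h + 1)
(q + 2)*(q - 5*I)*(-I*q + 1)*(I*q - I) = q^4 + q^3 - 4*I*q^3 + 3*q^2 - 4*I*q^2 + 5*q + 8*I*q - 10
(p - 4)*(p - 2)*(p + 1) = p^3 - 5*p^2 + 2*p + 8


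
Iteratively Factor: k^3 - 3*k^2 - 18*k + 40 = (k + 4)*(k^2 - 7*k + 10) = (k - 5)*(k + 4)*(k - 2)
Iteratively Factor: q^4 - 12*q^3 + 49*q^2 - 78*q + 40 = (q - 5)*(q^3 - 7*q^2 + 14*q - 8) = (q - 5)*(q - 2)*(q^2 - 5*q + 4) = (q - 5)*(q - 2)*(q - 1)*(q - 4)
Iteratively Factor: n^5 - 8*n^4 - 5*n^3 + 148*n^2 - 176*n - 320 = (n - 5)*(n^4 - 3*n^3 - 20*n^2 + 48*n + 64) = (n - 5)*(n - 4)*(n^3 + n^2 - 16*n - 16) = (n - 5)*(n - 4)^2*(n^2 + 5*n + 4) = (n - 5)*(n - 4)^2*(n + 1)*(n + 4)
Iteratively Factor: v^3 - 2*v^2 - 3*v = (v + 1)*(v^2 - 3*v) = v*(v + 1)*(v - 3)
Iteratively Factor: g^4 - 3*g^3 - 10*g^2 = (g - 5)*(g^3 + 2*g^2) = g*(g - 5)*(g^2 + 2*g) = g^2*(g - 5)*(g + 2)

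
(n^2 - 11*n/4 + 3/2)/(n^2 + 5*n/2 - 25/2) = (4*n^2 - 11*n + 6)/(2*(2*n^2 + 5*n - 25))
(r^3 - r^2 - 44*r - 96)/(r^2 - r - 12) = (r^2 - 4*r - 32)/(r - 4)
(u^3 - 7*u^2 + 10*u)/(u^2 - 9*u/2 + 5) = 2*u*(u - 5)/(2*u - 5)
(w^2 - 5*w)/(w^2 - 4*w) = (w - 5)/(w - 4)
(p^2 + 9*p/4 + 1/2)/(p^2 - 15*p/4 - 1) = (p + 2)/(p - 4)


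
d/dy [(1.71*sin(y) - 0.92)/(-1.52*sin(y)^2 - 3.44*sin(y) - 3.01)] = (2.5992*sin(y)^2 - 2.7968*sin(y) - 8.3119)*cos(y)/(2.3104*sin(y)^4 + 10.4576*sin(y)^3 + 20.984*sin(y)^2 + 20.7088*sin(y) + 9.0601)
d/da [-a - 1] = -1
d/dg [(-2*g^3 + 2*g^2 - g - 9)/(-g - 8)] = (4*g^3 + 46*g^2 - 32*g - 1)/(g^2 + 16*g + 64)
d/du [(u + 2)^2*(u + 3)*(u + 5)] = 4*u^3 + 36*u^2 + 102*u + 92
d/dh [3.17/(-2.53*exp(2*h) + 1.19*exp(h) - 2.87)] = (16.0402*exp(h) - 3.7723)*exp(h)/(2.53*exp(2*h) - 1.19*exp(h) + 2.87)^2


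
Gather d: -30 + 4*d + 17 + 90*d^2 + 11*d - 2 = 90*d^2 + 15*d - 15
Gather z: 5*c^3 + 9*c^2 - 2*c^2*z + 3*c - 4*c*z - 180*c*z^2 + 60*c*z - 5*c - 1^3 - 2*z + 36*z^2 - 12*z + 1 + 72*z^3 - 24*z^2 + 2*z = 5*c^3 + 9*c^2 - 2*c + 72*z^3 + z^2*(12 - 180*c) + z*(-2*c^2 + 56*c - 12)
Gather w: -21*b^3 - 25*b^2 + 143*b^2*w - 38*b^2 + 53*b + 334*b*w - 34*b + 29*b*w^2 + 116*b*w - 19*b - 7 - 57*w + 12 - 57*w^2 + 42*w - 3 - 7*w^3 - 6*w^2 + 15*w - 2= -21*b^3 - 63*b^2 - 7*w^3 + w^2*(29*b - 63) + w*(143*b^2 + 450*b)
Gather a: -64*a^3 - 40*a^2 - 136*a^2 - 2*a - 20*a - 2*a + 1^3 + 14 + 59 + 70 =-64*a^3 - 176*a^2 - 24*a + 144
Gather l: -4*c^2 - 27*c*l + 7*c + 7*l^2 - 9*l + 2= -4*c^2 + 7*c + 7*l^2 + l*(-27*c - 9) + 2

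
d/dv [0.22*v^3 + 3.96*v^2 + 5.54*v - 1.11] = 0.66*v^2 + 7.92*v + 5.54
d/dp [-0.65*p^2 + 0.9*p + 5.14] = 0.9 - 1.3*p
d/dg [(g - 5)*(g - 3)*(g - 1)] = 3*g^2 - 18*g + 23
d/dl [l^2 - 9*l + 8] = 2*l - 9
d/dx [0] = 0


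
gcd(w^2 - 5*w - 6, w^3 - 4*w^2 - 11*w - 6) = w^2 - 5*w - 6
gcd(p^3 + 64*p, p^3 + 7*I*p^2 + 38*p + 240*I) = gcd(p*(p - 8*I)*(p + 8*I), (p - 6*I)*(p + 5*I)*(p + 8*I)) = p + 8*I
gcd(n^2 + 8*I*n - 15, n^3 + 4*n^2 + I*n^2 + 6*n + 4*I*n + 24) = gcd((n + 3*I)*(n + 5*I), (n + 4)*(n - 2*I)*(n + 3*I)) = n + 3*I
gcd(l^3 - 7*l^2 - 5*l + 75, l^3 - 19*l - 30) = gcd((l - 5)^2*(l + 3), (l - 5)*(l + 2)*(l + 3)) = l^2 - 2*l - 15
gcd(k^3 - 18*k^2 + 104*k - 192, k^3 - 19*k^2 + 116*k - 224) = k^2 - 12*k + 32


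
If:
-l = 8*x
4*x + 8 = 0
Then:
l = 16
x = -2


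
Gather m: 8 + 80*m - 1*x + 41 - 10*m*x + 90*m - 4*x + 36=m*(170 - 10*x) - 5*x + 85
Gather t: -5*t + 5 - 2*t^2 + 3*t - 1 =-2*t^2 - 2*t + 4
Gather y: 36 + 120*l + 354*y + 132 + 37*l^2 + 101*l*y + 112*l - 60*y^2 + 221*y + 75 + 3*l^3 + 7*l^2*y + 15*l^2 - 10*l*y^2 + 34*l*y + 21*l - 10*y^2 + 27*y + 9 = 3*l^3 + 52*l^2 + 253*l + y^2*(-10*l - 70) + y*(7*l^2 + 135*l + 602) + 252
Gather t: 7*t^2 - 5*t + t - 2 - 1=7*t^2 - 4*t - 3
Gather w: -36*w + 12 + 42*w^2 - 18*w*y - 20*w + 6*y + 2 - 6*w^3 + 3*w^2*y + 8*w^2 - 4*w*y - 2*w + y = -6*w^3 + w^2*(3*y + 50) + w*(-22*y - 58) + 7*y + 14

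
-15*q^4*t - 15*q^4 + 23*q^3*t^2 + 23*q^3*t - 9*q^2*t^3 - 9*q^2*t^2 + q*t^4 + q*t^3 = (-5*q + t)*(-3*q + t)*(-q + t)*(q*t + q)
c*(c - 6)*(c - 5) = c^3 - 11*c^2 + 30*c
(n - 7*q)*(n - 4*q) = n^2 - 11*n*q + 28*q^2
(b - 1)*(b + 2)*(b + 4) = b^3 + 5*b^2 + 2*b - 8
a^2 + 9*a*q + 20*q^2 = (a + 4*q)*(a + 5*q)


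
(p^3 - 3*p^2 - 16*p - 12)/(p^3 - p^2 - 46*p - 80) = (p^2 - 5*p - 6)/(p^2 - 3*p - 40)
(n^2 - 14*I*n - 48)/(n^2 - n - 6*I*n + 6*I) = (n - 8*I)/(n - 1)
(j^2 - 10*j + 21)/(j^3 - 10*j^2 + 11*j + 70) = (j - 3)/(j^2 - 3*j - 10)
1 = 1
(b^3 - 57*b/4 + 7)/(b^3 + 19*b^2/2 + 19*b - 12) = (b - 7/2)/(b + 6)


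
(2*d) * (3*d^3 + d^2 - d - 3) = 6*d^4 + 2*d^3 - 2*d^2 - 6*d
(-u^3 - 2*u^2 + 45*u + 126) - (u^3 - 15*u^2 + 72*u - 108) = -2*u^3 + 13*u^2 - 27*u + 234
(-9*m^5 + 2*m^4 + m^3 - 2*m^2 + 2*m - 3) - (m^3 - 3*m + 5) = -9*m^5 + 2*m^4 - 2*m^2 + 5*m - 8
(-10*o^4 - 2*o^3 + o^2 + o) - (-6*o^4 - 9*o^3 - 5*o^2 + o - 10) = -4*o^4 + 7*o^3 + 6*o^2 + 10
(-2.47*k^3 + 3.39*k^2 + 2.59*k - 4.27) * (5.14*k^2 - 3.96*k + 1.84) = -12.6958*k^5 + 27.2058*k^4 - 4.6566*k^3 - 25.9666*k^2 + 21.6748*k - 7.8568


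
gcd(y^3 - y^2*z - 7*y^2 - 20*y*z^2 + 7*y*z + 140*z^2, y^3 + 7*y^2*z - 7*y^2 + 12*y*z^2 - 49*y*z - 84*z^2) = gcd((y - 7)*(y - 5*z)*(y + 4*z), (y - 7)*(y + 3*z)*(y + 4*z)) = y^2 + 4*y*z - 7*y - 28*z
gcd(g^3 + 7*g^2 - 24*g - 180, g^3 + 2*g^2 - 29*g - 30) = g^2 + g - 30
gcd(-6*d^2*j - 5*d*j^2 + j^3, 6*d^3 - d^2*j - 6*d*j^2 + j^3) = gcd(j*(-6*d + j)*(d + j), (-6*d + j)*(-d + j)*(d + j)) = 6*d^2 + 5*d*j - j^2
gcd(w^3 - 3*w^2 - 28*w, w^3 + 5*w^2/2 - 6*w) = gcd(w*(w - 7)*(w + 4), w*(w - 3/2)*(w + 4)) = w^2 + 4*w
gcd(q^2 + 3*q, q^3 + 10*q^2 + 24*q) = q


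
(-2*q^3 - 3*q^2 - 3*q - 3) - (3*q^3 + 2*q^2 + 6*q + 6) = -5*q^3 - 5*q^2 - 9*q - 9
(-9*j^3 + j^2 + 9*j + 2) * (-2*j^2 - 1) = 18*j^5 - 2*j^4 - 9*j^3 - 5*j^2 - 9*j - 2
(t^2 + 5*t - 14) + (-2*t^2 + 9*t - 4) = -t^2 + 14*t - 18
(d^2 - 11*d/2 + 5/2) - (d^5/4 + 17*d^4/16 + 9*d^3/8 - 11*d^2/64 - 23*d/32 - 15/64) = -d^5/4 - 17*d^4/16 - 9*d^3/8 + 75*d^2/64 - 153*d/32 + 175/64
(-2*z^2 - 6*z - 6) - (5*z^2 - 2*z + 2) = -7*z^2 - 4*z - 8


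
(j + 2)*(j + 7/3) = j^2 + 13*j/3 + 14/3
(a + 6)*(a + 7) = a^2 + 13*a + 42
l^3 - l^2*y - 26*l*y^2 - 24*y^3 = (l - 6*y)*(l + y)*(l + 4*y)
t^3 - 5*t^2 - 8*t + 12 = (t - 6)*(t - 1)*(t + 2)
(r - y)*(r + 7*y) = r^2 + 6*r*y - 7*y^2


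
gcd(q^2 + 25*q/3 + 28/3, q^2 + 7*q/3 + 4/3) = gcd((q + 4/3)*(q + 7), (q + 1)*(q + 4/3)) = q + 4/3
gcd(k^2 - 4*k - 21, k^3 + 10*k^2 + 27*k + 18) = k + 3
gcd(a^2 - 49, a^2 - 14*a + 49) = a - 7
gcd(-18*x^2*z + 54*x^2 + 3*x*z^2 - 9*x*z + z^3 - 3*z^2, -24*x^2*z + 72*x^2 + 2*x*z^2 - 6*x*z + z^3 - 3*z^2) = 6*x*z - 18*x + z^2 - 3*z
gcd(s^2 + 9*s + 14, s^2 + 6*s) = 1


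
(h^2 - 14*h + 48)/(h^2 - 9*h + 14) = (h^2 - 14*h + 48)/(h^2 - 9*h + 14)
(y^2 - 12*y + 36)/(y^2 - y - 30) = (y - 6)/(y + 5)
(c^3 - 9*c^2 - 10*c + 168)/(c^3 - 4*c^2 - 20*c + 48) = (c - 7)/(c - 2)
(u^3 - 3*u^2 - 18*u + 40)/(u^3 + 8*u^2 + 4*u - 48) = (u - 5)/(u + 6)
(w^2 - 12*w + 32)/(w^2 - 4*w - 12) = (-w^2 + 12*w - 32)/(-w^2 + 4*w + 12)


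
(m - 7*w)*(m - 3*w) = m^2 - 10*m*w + 21*w^2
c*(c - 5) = c^2 - 5*c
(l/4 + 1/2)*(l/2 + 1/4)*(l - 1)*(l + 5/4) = l^4/8 + 11*l^3/32 + 3*l^2/64 - 23*l/64 - 5/32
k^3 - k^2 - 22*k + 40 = (k - 4)*(k - 2)*(k + 5)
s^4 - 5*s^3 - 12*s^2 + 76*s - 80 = (s - 5)*(s - 2)^2*(s + 4)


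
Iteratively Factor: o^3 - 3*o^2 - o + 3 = (o - 1)*(o^2 - 2*o - 3) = (o - 3)*(o - 1)*(o + 1)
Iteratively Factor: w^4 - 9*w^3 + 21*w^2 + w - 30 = (w + 1)*(w^3 - 10*w^2 + 31*w - 30) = (w - 3)*(w + 1)*(w^2 - 7*w + 10) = (w - 3)*(w - 2)*(w + 1)*(w - 5)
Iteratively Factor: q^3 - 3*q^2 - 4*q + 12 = (q + 2)*(q^2 - 5*q + 6) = (q - 2)*(q + 2)*(q - 3)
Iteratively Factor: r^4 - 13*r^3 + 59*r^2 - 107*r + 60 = (r - 5)*(r^3 - 8*r^2 + 19*r - 12) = (r - 5)*(r - 4)*(r^2 - 4*r + 3) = (r - 5)*(r - 4)*(r - 3)*(r - 1)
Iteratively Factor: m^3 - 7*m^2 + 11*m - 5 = (m - 1)*(m^2 - 6*m + 5) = (m - 1)^2*(m - 5)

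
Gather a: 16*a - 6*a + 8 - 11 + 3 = 10*a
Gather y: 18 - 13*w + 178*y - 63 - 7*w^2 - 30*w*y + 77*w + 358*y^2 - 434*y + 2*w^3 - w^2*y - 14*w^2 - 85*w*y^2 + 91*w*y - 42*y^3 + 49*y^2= 2*w^3 - 21*w^2 + 64*w - 42*y^3 + y^2*(407 - 85*w) + y*(-w^2 + 61*w - 256) - 45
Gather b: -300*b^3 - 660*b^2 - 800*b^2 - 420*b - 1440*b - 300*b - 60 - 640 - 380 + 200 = -300*b^3 - 1460*b^2 - 2160*b - 880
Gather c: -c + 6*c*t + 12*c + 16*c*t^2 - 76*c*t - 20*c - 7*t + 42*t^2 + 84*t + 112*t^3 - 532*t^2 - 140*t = c*(16*t^2 - 70*t - 9) + 112*t^3 - 490*t^2 - 63*t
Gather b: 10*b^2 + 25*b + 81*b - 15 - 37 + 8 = 10*b^2 + 106*b - 44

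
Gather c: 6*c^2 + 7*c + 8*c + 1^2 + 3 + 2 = 6*c^2 + 15*c + 6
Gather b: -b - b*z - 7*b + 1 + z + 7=b*(-z - 8) + z + 8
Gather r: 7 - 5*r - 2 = 5 - 5*r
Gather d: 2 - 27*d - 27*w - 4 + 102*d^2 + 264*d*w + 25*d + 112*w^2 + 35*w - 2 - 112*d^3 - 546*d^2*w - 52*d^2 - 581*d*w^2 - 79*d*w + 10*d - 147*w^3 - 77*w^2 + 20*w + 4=-112*d^3 + d^2*(50 - 546*w) + d*(-581*w^2 + 185*w + 8) - 147*w^3 + 35*w^2 + 28*w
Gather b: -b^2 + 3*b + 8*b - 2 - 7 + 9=-b^2 + 11*b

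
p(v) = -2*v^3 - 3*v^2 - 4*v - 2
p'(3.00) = -76.00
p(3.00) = -95.00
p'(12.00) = -940.00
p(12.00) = -3938.00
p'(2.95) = -73.92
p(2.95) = -91.25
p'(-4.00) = -76.00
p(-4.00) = 94.00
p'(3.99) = -123.46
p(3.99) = -192.76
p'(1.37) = -23.48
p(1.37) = -18.25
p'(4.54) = -154.91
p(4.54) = -269.15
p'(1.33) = -22.59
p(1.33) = -17.33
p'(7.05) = -344.52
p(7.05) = -880.11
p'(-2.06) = -17.10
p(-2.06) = 10.99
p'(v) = -6*v^2 - 6*v - 4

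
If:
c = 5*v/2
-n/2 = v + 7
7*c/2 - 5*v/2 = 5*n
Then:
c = -140/13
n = -70/13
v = -56/13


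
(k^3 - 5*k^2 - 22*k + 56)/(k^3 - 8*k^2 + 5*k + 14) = (k + 4)/(k + 1)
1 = 1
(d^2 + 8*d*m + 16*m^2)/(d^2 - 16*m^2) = (d + 4*m)/(d - 4*m)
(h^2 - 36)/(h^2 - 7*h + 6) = (h + 6)/(h - 1)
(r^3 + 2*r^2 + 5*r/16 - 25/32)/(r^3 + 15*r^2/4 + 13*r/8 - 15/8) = (r + 5/4)/(r + 3)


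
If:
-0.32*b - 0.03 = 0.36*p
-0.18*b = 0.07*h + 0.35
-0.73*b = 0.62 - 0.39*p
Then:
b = -0.61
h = -3.44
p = 0.46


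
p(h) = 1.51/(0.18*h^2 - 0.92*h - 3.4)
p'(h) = 1.51*(0.92 - 0.36*h)/(0.18*h^2 - 0.92*h - 3.4)^2 = (1.3892 - 0.5436*h)/(-0.18*h^2 + 0.92*h + 3.4)^2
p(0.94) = -0.37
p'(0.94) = 0.05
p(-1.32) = -0.81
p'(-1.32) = 0.60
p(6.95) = -1.37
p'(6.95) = -1.98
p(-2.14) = -2.49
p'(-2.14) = 6.93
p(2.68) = -0.33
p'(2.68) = -0.00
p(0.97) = -0.37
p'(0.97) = 0.05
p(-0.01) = -0.45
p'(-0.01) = 0.12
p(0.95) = -0.37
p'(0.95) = 0.05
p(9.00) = 0.52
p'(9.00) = -0.42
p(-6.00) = 0.18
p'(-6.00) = 0.06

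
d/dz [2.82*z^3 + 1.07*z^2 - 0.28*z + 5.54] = 8.46*z^2 + 2.14*z - 0.28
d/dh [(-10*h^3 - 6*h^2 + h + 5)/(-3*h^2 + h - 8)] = (30*h^4 - 20*h^3 + 237*h^2 + 126*h - 13)/(9*h^4 - 6*h^3 + 49*h^2 - 16*h + 64)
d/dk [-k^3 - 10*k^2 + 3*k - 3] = -3*k^2 - 20*k + 3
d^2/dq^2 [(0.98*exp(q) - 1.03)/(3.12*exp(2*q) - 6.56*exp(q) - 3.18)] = (9.53971200000001*exp(4*q) - 20.047872*exp(3*q) + 121.582656*exp(2*q) - 105.645184*exp(q) + 31.396776)*exp(q)/(30.371328*exp(6*q) - 191.572992*exp(5*q) + 309.92832*exp(4*q) + 108.21376*exp(3*q) - 315.88848*exp(2*q) - 199.012032*exp(q) - 32.157432)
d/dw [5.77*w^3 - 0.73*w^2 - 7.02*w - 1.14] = 17.31*w^2 - 1.46*w - 7.02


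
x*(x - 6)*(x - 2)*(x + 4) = x^4 - 4*x^3 - 20*x^2 + 48*x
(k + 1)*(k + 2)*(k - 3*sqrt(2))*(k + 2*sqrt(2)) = k^4 - sqrt(2)*k^3 + 3*k^3 - 10*k^2 - 3*sqrt(2)*k^2 - 36*k - 2*sqrt(2)*k - 24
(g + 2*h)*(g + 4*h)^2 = g^3 + 10*g^2*h + 32*g*h^2 + 32*h^3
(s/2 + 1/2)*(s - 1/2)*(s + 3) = s^3/2 + 7*s^2/4 + s/2 - 3/4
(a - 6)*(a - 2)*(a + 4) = a^3 - 4*a^2 - 20*a + 48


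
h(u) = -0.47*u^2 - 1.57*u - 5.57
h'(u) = -0.94*u - 1.57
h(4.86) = -24.30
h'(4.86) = -6.14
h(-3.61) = -6.03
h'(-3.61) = 1.82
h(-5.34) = -10.59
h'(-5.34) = 3.45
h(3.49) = -16.77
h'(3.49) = -4.85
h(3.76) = -18.12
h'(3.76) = -5.10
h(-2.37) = -4.49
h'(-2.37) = 0.66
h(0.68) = -6.85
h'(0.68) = -2.21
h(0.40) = -6.27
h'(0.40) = -1.95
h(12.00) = -92.09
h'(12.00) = -12.85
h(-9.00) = -29.51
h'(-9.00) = 6.89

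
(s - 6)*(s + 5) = s^2 - s - 30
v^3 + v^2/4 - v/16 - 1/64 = (v - 1/4)*(v + 1/4)^2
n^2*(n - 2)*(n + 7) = n^4 + 5*n^3 - 14*n^2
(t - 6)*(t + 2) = t^2 - 4*t - 12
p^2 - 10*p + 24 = (p - 6)*(p - 4)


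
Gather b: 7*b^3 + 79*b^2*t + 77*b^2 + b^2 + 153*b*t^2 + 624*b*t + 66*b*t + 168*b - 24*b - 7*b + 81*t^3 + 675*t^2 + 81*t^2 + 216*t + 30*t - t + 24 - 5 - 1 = 7*b^3 + b^2*(79*t + 78) + b*(153*t^2 + 690*t + 137) + 81*t^3 + 756*t^2 + 245*t + 18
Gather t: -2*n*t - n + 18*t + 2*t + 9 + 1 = -n + t*(20 - 2*n) + 10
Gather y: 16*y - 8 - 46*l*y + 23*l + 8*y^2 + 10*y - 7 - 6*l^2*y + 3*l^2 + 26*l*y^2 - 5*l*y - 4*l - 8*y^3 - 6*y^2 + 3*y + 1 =3*l^2 + 19*l - 8*y^3 + y^2*(26*l + 2) + y*(-6*l^2 - 51*l + 29) - 14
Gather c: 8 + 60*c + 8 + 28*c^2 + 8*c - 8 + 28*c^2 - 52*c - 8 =56*c^2 + 16*c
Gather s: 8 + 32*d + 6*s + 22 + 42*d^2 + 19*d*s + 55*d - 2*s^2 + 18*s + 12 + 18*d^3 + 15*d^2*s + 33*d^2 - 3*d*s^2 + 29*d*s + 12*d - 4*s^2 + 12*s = 18*d^3 + 75*d^2 + 99*d + s^2*(-3*d - 6) + s*(15*d^2 + 48*d + 36) + 42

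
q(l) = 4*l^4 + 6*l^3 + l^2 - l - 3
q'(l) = 16*l^3 + 18*l^2 + 2*l - 1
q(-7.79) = 11959.34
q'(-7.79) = -6487.93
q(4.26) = 1792.08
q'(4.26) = 1571.12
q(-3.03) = 179.46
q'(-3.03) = -286.89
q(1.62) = 51.06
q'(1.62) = 117.50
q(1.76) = 69.43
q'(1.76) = 145.51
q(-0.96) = -3.03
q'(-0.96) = -0.49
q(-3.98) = 642.22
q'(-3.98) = -732.55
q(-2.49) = 66.83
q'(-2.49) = -141.39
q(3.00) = 489.00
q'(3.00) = 599.00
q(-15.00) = 182487.00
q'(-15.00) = -49981.00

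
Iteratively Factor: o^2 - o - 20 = (o + 4)*(o - 5)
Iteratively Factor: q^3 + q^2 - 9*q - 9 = (q + 3)*(q^2 - 2*q - 3) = (q - 3)*(q + 3)*(q + 1)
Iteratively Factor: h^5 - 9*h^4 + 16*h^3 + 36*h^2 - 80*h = (h - 2)*(h^4 - 7*h^3 + 2*h^2 + 40*h) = (h - 2)*(h + 2)*(h^3 - 9*h^2 + 20*h) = (h - 5)*(h - 2)*(h + 2)*(h^2 - 4*h) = h*(h - 5)*(h - 2)*(h + 2)*(h - 4)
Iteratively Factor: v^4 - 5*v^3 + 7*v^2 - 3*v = (v)*(v^3 - 5*v^2 + 7*v - 3) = v*(v - 3)*(v^2 - 2*v + 1) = v*(v - 3)*(v - 1)*(v - 1)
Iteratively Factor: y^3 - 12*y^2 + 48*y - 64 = (y - 4)*(y^2 - 8*y + 16) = (y - 4)^2*(y - 4)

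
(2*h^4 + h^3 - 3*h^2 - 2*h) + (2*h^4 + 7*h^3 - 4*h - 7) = 4*h^4 + 8*h^3 - 3*h^2 - 6*h - 7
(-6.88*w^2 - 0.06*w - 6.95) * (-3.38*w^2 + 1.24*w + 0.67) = 23.2544*w^4 - 8.3284*w^3 + 18.807*w^2 - 8.6582*w - 4.6565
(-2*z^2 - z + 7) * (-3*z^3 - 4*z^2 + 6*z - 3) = 6*z^5 + 11*z^4 - 29*z^3 - 28*z^2 + 45*z - 21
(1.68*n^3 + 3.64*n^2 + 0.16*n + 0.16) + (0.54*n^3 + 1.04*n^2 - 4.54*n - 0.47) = 2.22*n^3 + 4.68*n^2 - 4.38*n - 0.31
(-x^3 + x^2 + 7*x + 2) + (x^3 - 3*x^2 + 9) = -2*x^2 + 7*x + 11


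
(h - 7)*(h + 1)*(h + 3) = h^3 - 3*h^2 - 25*h - 21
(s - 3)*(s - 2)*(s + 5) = s^3 - 19*s + 30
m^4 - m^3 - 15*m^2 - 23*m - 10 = (m - 5)*(m + 1)^2*(m + 2)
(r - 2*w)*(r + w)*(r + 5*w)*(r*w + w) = r^4*w + 4*r^3*w^2 + r^3*w - 7*r^2*w^3 + 4*r^2*w^2 - 10*r*w^4 - 7*r*w^3 - 10*w^4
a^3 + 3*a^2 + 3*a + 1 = (a + 1)^3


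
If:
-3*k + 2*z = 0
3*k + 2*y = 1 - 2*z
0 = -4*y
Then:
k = 1/6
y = 0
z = 1/4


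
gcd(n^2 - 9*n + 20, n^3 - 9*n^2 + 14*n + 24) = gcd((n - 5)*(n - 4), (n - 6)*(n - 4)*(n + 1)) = n - 4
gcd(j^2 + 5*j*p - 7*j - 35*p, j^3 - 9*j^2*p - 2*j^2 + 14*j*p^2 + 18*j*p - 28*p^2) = 1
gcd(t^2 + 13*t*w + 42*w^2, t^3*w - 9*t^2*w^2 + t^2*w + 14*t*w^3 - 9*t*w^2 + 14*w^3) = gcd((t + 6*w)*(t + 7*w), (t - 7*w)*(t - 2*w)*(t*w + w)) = 1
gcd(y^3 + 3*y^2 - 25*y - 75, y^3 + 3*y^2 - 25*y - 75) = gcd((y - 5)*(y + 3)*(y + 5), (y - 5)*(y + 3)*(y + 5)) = y^3 + 3*y^2 - 25*y - 75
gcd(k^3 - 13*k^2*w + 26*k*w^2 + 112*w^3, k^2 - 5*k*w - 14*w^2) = -k^2 + 5*k*w + 14*w^2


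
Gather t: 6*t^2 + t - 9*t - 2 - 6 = 6*t^2 - 8*t - 8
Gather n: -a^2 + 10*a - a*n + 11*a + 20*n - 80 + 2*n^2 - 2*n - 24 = -a^2 + 21*a + 2*n^2 + n*(18 - a) - 104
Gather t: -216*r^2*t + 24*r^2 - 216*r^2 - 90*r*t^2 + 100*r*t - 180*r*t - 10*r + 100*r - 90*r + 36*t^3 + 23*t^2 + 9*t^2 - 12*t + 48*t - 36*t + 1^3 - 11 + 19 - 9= -192*r^2 + 36*t^3 + t^2*(32 - 90*r) + t*(-216*r^2 - 80*r)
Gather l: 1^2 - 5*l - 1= -5*l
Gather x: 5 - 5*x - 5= -5*x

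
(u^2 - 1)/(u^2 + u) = (u - 1)/u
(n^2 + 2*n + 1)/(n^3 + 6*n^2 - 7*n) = (n^2 + 2*n + 1)/(n*(n^2 + 6*n - 7))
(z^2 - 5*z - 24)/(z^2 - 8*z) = (z + 3)/z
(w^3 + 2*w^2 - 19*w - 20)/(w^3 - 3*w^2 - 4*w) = (w + 5)/w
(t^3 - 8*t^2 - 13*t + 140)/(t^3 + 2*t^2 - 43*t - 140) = (t - 5)/(t + 5)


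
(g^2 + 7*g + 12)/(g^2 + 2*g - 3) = (g + 4)/(g - 1)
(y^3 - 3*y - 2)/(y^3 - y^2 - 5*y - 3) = (y - 2)/(y - 3)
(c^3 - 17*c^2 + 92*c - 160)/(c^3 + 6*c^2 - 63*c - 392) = (c^2 - 9*c + 20)/(c^2 + 14*c + 49)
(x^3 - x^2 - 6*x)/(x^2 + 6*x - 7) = x*(x^2 - x - 6)/(x^2 + 6*x - 7)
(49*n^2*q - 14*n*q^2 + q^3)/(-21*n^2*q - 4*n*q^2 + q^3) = (-7*n + q)/(3*n + q)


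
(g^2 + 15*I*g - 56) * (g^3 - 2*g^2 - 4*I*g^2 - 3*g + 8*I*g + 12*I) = g^5 - 2*g^4 + 11*I*g^4 + g^3 - 22*I*g^3 - 8*g^2 + 191*I*g^2 - 12*g - 448*I*g - 672*I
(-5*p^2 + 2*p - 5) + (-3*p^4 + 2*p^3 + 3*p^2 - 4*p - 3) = -3*p^4 + 2*p^3 - 2*p^2 - 2*p - 8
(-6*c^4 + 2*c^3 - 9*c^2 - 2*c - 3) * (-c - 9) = 6*c^5 + 52*c^4 - 9*c^3 + 83*c^2 + 21*c + 27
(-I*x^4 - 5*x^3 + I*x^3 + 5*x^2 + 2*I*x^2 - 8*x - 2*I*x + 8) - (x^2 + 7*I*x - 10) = -I*x^4 - 5*x^3 + I*x^3 + 4*x^2 + 2*I*x^2 - 8*x - 9*I*x + 18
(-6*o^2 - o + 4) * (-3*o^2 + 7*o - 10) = 18*o^4 - 39*o^3 + 41*o^2 + 38*o - 40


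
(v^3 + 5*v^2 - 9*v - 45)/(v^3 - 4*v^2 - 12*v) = (-v^3 - 5*v^2 + 9*v + 45)/(v*(-v^2 + 4*v + 12))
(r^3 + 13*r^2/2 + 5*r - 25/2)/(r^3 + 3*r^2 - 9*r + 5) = (r + 5/2)/(r - 1)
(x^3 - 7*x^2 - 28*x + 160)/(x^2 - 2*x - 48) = (x^2 + x - 20)/(x + 6)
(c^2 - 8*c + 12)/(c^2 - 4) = (c - 6)/(c + 2)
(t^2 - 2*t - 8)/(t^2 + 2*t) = (t - 4)/t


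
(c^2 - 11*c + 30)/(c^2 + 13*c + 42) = (c^2 - 11*c + 30)/(c^2 + 13*c + 42)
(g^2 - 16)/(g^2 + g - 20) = (g + 4)/(g + 5)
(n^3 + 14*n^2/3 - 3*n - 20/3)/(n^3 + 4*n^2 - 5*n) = (3*n^2 - n - 4)/(3*n*(n - 1))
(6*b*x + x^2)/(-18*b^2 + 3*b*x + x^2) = x/(-3*b + x)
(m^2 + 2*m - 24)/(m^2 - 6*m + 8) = (m + 6)/(m - 2)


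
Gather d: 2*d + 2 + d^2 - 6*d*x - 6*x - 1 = d^2 + d*(2 - 6*x) - 6*x + 1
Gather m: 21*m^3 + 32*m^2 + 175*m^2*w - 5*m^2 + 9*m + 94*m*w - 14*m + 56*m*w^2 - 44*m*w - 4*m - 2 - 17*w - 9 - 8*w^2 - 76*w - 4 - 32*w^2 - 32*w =21*m^3 + m^2*(175*w + 27) + m*(56*w^2 + 50*w - 9) - 40*w^2 - 125*w - 15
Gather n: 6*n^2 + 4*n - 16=6*n^2 + 4*n - 16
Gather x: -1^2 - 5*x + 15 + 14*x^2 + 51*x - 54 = 14*x^2 + 46*x - 40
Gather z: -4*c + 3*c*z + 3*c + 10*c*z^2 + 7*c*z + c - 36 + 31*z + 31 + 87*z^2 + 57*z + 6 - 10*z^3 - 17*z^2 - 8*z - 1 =-10*z^3 + z^2*(10*c + 70) + z*(10*c + 80)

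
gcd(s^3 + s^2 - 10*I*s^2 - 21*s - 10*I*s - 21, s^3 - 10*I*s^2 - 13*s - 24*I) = s - 3*I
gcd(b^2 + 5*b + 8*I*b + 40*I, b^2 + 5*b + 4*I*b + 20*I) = b + 5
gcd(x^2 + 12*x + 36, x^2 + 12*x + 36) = x^2 + 12*x + 36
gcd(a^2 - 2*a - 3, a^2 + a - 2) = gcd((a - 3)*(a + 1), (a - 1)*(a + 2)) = 1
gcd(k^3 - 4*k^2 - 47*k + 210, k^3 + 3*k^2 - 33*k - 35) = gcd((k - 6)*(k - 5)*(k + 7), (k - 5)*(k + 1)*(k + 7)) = k^2 + 2*k - 35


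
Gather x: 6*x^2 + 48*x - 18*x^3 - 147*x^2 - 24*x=-18*x^3 - 141*x^2 + 24*x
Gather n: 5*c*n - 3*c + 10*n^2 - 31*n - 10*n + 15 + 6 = -3*c + 10*n^2 + n*(5*c - 41) + 21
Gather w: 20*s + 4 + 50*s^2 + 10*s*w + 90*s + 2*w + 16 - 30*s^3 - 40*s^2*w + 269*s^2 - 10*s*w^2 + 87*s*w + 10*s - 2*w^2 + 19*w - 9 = -30*s^3 + 319*s^2 + 120*s + w^2*(-10*s - 2) + w*(-40*s^2 + 97*s + 21) + 11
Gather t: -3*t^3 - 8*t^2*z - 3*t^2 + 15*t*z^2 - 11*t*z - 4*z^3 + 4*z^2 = -3*t^3 + t^2*(-8*z - 3) + t*(15*z^2 - 11*z) - 4*z^3 + 4*z^2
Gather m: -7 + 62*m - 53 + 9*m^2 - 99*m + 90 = 9*m^2 - 37*m + 30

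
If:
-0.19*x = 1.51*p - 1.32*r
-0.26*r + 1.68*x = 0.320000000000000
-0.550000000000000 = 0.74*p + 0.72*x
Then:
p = -0.79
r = -0.90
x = 0.05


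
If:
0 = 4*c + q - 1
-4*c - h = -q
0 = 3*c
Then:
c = 0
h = 1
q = 1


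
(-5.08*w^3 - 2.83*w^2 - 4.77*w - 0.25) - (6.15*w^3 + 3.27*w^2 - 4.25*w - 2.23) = -11.23*w^3 - 6.1*w^2 - 0.52*w + 1.98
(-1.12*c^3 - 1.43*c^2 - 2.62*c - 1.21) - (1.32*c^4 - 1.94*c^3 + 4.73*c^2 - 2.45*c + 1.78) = -1.32*c^4 + 0.82*c^3 - 6.16*c^2 - 0.17*c - 2.99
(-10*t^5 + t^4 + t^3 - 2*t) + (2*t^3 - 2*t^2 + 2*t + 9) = -10*t^5 + t^4 + 3*t^3 - 2*t^2 + 9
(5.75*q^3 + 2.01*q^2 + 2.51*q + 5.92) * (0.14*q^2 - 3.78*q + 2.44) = 0.805*q^5 - 21.4536*q^4 + 6.7836*q^3 - 3.7546*q^2 - 16.2532*q + 14.4448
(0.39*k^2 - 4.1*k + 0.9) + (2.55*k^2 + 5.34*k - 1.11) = 2.94*k^2 + 1.24*k - 0.21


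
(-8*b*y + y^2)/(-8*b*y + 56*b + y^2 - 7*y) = y/(y - 7)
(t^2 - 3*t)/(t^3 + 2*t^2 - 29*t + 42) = t/(t^2 + 5*t - 14)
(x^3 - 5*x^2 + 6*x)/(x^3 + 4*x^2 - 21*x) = (x - 2)/(x + 7)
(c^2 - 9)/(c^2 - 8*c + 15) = (c + 3)/(c - 5)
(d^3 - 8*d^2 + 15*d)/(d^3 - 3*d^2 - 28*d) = (-d^2 + 8*d - 15)/(-d^2 + 3*d + 28)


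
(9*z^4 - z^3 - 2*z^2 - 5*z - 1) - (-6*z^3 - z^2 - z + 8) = 9*z^4 + 5*z^3 - z^2 - 4*z - 9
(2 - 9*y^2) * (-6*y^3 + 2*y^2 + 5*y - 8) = 54*y^5 - 18*y^4 - 57*y^3 + 76*y^2 + 10*y - 16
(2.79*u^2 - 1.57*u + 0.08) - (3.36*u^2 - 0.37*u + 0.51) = -0.57*u^2 - 1.2*u - 0.43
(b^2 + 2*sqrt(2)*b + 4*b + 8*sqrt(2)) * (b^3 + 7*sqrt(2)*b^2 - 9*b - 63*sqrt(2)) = b^5 + 4*b^4 + 9*sqrt(2)*b^4 + 19*b^3 + 36*sqrt(2)*b^3 - 81*sqrt(2)*b^2 + 76*b^2 - 324*sqrt(2)*b - 252*b - 1008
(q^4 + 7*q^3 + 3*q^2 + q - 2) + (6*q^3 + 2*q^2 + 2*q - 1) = q^4 + 13*q^3 + 5*q^2 + 3*q - 3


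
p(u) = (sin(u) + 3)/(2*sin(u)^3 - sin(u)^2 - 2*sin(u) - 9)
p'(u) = (sin(u) + 3)*(-6*sin(u)^2*cos(u) + 2*sin(u)*cos(u) + 2*cos(u))/(2*sin(u)^3 - sin(u)^2 - 2*sin(u) - 9)^2 + cos(u)/(2*sin(u)^3 - sin(u)^2 - 2*sin(u) - 9)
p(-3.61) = -0.35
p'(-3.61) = 0.04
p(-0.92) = -0.24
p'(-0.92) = -0.12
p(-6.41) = -0.33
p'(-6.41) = -0.05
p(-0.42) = -0.31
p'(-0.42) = -0.10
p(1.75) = -0.40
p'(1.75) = 0.03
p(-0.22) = -0.32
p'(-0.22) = -0.07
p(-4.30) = -0.39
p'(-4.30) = 0.06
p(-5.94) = -0.34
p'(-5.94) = -0.03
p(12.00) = -0.29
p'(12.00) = -0.12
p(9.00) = -0.35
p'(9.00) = 0.03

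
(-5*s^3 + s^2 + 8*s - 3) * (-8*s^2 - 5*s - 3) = 40*s^5 + 17*s^4 - 54*s^3 - 19*s^2 - 9*s + 9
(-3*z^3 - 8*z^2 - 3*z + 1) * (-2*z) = 6*z^4 + 16*z^3 + 6*z^2 - 2*z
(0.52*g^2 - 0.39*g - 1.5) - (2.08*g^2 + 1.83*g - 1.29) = -1.56*g^2 - 2.22*g - 0.21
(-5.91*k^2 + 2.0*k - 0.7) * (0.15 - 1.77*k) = 10.4607*k^3 - 4.4265*k^2 + 1.539*k - 0.105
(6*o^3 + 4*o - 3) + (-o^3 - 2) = 5*o^3 + 4*o - 5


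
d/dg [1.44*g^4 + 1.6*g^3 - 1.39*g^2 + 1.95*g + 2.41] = 5.76*g^3 + 4.8*g^2 - 2.78*g + 1.95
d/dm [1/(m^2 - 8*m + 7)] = 2*(4 - m)/(m^2 - 8*m + 7)^2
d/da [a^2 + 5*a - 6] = 2*a + 5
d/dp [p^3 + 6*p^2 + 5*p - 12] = 3*p^2 + 12*p + 5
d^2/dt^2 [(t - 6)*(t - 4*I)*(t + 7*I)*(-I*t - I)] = -12*I*t^2 + t*(18 + 30*I) - 30 - 44*I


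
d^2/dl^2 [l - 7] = 0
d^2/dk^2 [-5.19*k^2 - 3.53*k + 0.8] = -10.3800000000000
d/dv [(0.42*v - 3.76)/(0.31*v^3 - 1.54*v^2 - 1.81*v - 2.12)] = (-0.2604*v^3 + 4.1436*v^2 - 11.5808*v - 7.696)/(0.0961*v^6 - 0.9548*v^5 + 1.2494*v^4 + 4.2604*v^3 + 9.8057*v^2 + 7.6744*v + 4.4944)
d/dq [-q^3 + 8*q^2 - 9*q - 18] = -3*q^2 + 16*q - 9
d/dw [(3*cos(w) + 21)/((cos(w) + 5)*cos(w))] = 3*(sin(w) + 35*sin(w)/cos(w)^2 + 14*tan(w))/(cos(w) + 5)^2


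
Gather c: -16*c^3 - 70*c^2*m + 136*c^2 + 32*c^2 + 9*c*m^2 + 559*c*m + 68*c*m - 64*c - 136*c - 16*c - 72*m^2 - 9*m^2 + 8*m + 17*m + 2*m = -16*c^3 + c^2*(168 - 70*m) + c*(9*m^2 + 627*m - 216) - 81*m^2 + 27*m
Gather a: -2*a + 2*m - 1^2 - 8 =-2*a + 2*m - 9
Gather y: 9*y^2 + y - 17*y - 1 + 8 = 9*y^2 - 16*y + 7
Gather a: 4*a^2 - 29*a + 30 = 4*a^2 - 29*a + 30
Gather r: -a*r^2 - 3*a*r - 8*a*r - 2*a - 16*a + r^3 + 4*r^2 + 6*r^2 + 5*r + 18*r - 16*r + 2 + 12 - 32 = -18*a + r^3 + r^2*(10 - a) + r*(7 - 11*a) - 18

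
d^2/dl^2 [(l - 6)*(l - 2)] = 2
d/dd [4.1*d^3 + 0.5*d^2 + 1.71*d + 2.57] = 12.3*d^2 + 1.0*d + 1.71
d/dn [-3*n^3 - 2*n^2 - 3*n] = -9*n^2 - 4*n - 3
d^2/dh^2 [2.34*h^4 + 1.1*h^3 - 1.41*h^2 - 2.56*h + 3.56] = 28.08*h^2 + 6.6*h - 2.82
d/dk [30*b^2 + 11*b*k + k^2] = 11*b + 2*k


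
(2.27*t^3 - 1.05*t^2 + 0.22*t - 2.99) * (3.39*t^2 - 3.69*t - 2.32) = 7.6953*t^5 - 11.9358*t^4 - 0.6461*t^3 - 8.5119*t^2 + 10.5227*t + 6.9368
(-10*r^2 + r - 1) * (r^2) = -10*r^4 + r^3 - r^2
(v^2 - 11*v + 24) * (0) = 0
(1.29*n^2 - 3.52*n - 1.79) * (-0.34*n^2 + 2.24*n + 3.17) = -0.4386*n^4 + 4.0864*n^3 - 3.1869*n^2 - 15.168*n - 5.6743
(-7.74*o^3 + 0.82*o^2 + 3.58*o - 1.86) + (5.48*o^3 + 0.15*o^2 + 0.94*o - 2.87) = -2.26*o^3 + 0.97*o^2 + 4.52*o - 4.73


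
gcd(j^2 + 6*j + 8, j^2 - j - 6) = j + 2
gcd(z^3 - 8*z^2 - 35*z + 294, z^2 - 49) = z - 7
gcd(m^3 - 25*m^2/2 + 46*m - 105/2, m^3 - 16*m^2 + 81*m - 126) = m^2 - 10*m + 21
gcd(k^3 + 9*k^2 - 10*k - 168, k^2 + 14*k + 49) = k + 7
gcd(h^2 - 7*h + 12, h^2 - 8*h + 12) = 1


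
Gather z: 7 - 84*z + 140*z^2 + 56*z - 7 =140*z^2 - 28*z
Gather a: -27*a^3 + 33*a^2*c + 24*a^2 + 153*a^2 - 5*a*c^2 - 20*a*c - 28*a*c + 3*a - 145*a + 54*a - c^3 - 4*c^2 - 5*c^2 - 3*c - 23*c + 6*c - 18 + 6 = -27*a^3 + a^2*(33*c + 177) + a*(-5*c^2 - 48*c - 88) - c^3 - 9*c^2 - 20*c - 12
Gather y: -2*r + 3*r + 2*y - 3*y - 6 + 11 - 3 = r - y + 2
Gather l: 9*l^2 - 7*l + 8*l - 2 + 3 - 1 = 9*l^2 + l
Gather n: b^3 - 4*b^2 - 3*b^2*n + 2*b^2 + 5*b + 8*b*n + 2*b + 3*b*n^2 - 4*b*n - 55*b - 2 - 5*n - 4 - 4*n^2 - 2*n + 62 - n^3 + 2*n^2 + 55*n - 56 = b^3 - 2*b^2 - 48*b - n^3 + n^2*(3*b - 2) + n*(-3*b^2 + 4*b + 48)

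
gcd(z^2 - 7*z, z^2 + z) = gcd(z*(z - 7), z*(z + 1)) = z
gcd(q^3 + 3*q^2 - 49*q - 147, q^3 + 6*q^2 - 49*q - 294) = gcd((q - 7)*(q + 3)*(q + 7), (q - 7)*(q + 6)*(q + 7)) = q^2 - 49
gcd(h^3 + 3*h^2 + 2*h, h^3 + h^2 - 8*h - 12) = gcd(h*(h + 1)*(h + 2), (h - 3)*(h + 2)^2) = h + 2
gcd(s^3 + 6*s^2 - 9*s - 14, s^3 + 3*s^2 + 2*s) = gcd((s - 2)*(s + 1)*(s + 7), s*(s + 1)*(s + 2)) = s + 1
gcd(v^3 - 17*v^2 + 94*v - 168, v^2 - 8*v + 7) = v - 7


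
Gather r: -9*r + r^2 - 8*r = r^2 - 17*r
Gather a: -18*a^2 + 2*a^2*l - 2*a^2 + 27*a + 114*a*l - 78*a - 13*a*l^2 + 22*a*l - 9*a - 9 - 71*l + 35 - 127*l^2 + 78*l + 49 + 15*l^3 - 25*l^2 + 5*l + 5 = a^2*(2*l - 20) + a*(-13*l^2 + 136*l - 60) + 15*l^3 - 152*l^2 + 12*l + 80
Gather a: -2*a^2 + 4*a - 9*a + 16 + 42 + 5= -2*a^2 - 5*a + 63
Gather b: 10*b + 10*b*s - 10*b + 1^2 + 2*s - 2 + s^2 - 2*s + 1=10*b*s + s^2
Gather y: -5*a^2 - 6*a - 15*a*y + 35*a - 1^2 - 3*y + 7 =-5*a^2 + 29*a + y*(-15*a - 3) + 6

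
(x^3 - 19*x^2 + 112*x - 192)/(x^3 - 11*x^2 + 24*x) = (x - 8)/x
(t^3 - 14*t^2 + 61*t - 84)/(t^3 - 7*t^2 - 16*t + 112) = (t - 3)/(t + 4)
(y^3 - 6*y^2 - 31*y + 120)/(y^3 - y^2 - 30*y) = (y^2 - 11*y + 24)/(y*(y - 6))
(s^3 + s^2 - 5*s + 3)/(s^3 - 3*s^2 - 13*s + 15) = (s - 1)/(s - 5)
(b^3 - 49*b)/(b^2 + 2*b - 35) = b*(b - 7)/(b - 5)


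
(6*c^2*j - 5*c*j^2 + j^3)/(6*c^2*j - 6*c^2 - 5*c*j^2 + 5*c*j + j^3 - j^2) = j/(j - 1)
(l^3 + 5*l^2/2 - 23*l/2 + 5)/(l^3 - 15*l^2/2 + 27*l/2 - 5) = (l + 5)/(l - 5)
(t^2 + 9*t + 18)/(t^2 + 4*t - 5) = (t^2 + 9*t + 18)/(t^2 + 4*t - 5)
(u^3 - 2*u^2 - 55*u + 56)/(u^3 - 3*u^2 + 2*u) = (u^2 - u - 56)/(u*(u - 2))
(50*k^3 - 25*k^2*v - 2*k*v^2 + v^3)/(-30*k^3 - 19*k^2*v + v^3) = (-10*k^2 + 3*k*v + v^2)/(6*k^2 + 5*k*v + v^2)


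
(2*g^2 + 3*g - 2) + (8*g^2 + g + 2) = 10*g^2 + 4*g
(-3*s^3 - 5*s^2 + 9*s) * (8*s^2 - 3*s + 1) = -24*s^5 - 31*s^4 + 84*s^3 - 32*s^2 + 9*s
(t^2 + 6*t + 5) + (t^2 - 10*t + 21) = 2*t^2 - 4*t + 26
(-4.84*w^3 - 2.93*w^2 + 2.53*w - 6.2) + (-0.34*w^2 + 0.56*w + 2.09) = -4.84*w^3 - 3.27*w^2 + 3.09*w - 4.11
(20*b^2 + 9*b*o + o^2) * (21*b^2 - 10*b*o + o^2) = 420*b^4 - 11*b^3*o - 49*b^2*o^2 - b*o^3 + o^4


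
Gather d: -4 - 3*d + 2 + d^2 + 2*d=d^2 - d - 2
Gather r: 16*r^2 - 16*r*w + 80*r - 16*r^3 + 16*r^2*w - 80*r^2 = -16*r^3 + r^2*(16*w - 64) + r*(80 - 16*w)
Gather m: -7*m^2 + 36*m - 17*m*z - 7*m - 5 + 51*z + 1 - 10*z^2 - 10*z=-7*m^2 + m*(29 - 17*z) - 10*z^2 + 41*z - 4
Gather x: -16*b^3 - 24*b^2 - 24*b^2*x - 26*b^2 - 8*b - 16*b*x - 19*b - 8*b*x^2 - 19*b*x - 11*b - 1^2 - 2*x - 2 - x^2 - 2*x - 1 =-16*b^3 - 50*b^2 - 38*b + x^2*(-8*b - 1) + x*(-24*b^2 - 35*b - 4) - 4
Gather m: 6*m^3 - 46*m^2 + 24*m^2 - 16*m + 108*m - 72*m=6*m^3 - 22*m^2 + 20*m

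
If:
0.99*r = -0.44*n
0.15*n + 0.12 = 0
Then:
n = -0.80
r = 0.36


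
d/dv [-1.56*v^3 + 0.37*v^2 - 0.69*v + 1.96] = -4.68*v^2 + 0.74*v - 0.69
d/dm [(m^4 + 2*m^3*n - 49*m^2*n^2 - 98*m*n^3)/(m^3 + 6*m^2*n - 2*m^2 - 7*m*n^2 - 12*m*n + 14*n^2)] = (m^4 - 2*m^3*n - 4*m^3 + 19*m^2*n^2 + 16*m^2*n - 20*m*n^2 - 28*n^3)/(m^4 - 2*m^3*n - 4*m^3 + m^2*n^2 + 8*m^2*n + 4*m^2 - 4*m*n^2 - 8*m*n + 4*n^2)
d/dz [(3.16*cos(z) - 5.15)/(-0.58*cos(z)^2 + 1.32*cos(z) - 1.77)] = (-1.8328*cos(z)^2 + 5.974*cos(z) - 1.2048)*sin(z)/(0.3364*cos(z)^4 - 1.5312*cos(z)^3 + 3.7956*cos(z)^2 - 4.6728*cos(z) + 3.1329)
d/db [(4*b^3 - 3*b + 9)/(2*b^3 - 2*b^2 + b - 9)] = 2*(-4*b^4 + 10*b^3 - 84*b^2 + 18*b + 9)/(4*b^6 - 8*b^5 + 8*b^4 - 40*b^3 + 37*b^2 - 18*b + 81)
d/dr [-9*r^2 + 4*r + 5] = 4 - 18*r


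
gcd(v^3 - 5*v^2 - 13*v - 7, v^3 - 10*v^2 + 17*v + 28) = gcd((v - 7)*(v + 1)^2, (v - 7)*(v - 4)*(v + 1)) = v^2 - 6*v - 7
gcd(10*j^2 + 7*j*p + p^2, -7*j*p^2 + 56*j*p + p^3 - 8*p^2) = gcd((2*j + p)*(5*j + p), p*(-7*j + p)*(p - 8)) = 1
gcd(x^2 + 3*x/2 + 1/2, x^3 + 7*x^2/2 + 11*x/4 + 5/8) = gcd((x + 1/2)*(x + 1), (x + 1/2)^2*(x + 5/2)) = x + 1/2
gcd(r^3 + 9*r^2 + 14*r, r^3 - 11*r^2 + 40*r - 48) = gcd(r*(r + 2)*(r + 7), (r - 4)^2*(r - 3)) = 1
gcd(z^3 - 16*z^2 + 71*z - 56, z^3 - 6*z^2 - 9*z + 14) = z^2 - 8*z + 7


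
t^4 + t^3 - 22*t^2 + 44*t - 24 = (t - 2)^2*(t - 1)*(t + 6)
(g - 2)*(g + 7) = g^2 + 5*g - 14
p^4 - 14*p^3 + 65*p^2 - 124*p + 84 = (p - 7)*(p - 3)*(p - 2)^2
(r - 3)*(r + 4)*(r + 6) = r^3 + 7*r^2 - 6*r - 72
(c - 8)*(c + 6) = c^2 - 2*c - 48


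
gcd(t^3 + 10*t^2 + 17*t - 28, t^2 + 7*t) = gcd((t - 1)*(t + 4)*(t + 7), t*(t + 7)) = t + 7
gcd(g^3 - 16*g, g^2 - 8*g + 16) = g - 4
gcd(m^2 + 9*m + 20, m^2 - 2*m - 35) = m + 5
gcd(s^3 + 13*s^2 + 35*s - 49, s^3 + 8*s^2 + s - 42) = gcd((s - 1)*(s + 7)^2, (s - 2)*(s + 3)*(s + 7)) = s + 7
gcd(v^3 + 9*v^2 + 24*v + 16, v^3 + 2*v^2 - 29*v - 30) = v + 1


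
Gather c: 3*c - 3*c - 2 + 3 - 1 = 0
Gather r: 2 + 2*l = 2*l + 2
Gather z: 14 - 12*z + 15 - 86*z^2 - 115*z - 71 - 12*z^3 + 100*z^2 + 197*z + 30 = -12*z^3 + 14*z^2 + 70*z - 12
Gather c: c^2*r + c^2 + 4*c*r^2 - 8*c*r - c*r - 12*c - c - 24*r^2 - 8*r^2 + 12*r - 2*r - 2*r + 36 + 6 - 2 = c^2*(r + 1) + c*(4*r^2 - 9*r - 13) - 32*r^2 + 8*r + 40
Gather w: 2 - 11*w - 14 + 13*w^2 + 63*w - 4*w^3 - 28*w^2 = -4*w^3 - 15*w^2 + 52*w - 12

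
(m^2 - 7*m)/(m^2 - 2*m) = (m - 7)/(m - 2)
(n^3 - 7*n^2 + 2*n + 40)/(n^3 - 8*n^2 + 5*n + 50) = (n - 4)/(n - 5)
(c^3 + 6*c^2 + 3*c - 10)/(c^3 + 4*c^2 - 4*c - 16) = (c^2 + 4*c - 5)/(c^2 + 2*c - 8)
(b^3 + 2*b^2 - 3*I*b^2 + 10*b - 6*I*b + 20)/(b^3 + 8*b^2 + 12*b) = (b^2 - 3*I*b + 10)/(b*(b + 6))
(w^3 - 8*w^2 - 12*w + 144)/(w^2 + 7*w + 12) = (w^2 - 12*w + 36)/(w + 3)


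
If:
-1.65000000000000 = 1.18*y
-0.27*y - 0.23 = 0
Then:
No Solution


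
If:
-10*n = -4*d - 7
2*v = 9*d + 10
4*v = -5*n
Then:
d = -47/40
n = 23/100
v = -23/80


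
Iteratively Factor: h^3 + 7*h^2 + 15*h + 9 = (h + 3)*(h^2 + 4*h + 3) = (h + 3)^2*(h + 1)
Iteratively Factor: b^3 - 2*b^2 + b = (b - 1)*(b^2 - b) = (b - 1)^2*(b)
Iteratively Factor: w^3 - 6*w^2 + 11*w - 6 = (w - 1)*(w^2 - 5*w + 6) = (w - 2)*(w - 1)*(w - 3)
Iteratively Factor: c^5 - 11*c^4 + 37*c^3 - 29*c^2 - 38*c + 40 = (c - 1)*(c^4 - 10*c^3 + 27*c^2 - 2*c - 40) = (c - 4)*(c - 1)*(c^3 - 6*c^2 + 3*c + 10) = (c - 4)*(c - 1)*(c + 1)*(c^2 - 7*c + 10) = (c - 5)*(c - 4)*(c - 1)*(c + 1)*(c - 2)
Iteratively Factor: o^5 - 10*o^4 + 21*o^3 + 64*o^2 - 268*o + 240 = (o - 4)*(o^4 - 6*o^3 - 3*o^2 + 52*o - 60) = (o - 4)*(o + 3)*(o^3 - 9*o^2 + 24*o - 20) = (o - 4)*(o - 2)*(o + 3)*(o^2 - 7*o + 10) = (o - 5)*(o - 4)*(o - 2)*(o + 3)*(o - 2)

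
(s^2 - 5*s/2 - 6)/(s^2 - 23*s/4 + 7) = 2*(2*s + 3)/(4*s - 7)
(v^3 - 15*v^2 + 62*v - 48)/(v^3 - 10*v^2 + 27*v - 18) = (v - 8)/(v - 3)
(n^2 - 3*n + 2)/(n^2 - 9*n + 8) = (n - 2)/(n - 8)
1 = 1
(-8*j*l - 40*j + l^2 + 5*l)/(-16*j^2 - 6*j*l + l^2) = (l + 5)/(2*j + l)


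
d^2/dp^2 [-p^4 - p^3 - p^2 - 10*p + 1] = -12*p^2 - 6*p - 2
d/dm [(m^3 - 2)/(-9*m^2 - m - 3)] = (-3*m^2*(9*m^2 + m + 3) + (18*m + 1)*(m^3 - 2))/(9*m^2 + m + 3)^2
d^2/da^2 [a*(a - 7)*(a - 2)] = 6*a - 18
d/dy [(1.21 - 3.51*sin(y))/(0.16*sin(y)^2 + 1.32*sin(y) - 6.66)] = (0.5616*sin(y)^2 - 0.3872*sin(y) + 21.7794)*cos(y)/(0.0256*sin(y)^4 + 0.4224*sin(y)^3 - 0.3888*sin(y)^2 - 17.5824*sin(y) + 44.3556)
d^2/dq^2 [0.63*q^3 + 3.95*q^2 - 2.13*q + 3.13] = 3.78*q + 7.9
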